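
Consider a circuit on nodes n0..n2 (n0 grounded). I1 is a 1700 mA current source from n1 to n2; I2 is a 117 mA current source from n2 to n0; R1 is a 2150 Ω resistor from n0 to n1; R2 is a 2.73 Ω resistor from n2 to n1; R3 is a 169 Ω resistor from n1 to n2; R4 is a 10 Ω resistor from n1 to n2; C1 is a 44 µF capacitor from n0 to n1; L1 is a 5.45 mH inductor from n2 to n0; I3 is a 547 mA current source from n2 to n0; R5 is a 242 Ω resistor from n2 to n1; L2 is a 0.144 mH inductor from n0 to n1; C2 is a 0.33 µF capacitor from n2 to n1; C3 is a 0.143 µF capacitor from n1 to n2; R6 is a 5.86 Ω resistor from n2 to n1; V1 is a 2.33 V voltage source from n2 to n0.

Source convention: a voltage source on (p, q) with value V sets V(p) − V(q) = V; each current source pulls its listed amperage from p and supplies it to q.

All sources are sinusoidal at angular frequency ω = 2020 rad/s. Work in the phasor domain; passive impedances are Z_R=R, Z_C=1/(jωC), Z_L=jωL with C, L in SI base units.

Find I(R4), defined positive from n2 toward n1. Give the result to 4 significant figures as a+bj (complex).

0.2341+0.005530j A

Element admittances at ω=2020 rad/s:
  I1: injects 1.7 A into n2 (from n1)
  I2: injects 0.117 A into n0 (from n2)
  Y(R1) = 0.0004651+0.000j S between n0,n1
  Y(R2) = 0.3663+0.000j S between n2,n1
  Y(R3) = 0.005917+0.000j S between n1,n2
  Y(R4) = 0.1000+0.000j S between n1,n2
  Y(C1) = 0.000+0.08888j S between n0,n1
  Y(L1) = 0.000-0.09083j S between n2,n0
  I3: injects 0.547 A into n0 (from n2)
  Y(R5) = 0.004132+0.000j S between n2,n1
  Y(L2) = 0.000-3.438j S between n0,n1
  Y(C2) = 0.000+0.0006666j S between n2,n1
  Y(C3) = 0.000+0.0002889j S between n1,n2
  Y(R6) = 0.1706+0.000j S between n2,n1
  V1: constraint V(n2)−V(n0) = 2.33
Assemble and solve the 3×3 MNA system:
  V(n1)=-0.01136-0.05530j  V(n2)=2.330+0.000j
  i(V1)=-0.4788+0.1736j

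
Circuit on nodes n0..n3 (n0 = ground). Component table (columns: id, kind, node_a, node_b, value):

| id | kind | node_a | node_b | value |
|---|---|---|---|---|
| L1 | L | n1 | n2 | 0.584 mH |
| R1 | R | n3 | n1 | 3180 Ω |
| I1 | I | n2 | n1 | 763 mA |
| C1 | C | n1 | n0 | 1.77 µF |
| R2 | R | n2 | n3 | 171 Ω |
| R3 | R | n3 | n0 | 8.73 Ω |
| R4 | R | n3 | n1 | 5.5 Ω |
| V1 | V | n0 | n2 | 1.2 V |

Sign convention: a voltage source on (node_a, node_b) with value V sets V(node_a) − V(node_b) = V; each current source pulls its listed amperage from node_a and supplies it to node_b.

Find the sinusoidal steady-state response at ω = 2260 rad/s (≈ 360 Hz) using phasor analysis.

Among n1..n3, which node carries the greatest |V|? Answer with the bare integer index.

Element admittances at ω=2260 rad/s:
  Y(L1) = 0.000-0.7577j S between n1,n2
  Y(R1) = 0.0003145+0.000j S between n3,n1
  I1: injects 0.763 A into n1 (from n2)
  Y(C1) = 0.000+0.004000j S between n1,n0
  Y(R2) = 0.005848+0.000j S between n2,n3
  Y(R3) = 0.1145+0.000j S between n3,n0
  Y(R4) = 0.1818+0.000j S between n3,n1
  V1: constraint V(n0)−V(n2) = 1.2
Assemble and solve the 4×4 MNA system:
  V(n1)=-1.099+1.113j  V(n2)=-1.200+0.000j  V(n3)=-0.6851+0.6698j
  i(V1)=-0.08292+0.07232j

1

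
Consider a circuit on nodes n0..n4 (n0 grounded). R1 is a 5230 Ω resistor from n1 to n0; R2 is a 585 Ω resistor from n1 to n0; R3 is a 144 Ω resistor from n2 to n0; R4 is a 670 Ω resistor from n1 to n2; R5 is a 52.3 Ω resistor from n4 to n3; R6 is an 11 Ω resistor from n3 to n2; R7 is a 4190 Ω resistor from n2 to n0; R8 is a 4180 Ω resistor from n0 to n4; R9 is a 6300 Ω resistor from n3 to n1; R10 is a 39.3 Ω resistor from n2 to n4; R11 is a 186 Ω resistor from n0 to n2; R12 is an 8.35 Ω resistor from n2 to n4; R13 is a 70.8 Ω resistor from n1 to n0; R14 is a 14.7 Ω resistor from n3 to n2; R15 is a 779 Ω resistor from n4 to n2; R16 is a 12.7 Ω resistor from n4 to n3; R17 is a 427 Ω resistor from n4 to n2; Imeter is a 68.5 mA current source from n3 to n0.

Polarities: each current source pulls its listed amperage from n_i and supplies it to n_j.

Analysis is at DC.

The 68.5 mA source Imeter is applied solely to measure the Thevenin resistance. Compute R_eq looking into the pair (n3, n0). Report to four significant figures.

R_eq = 74.38 Ω

Element admittances at DC:
  Y(R1) = 0.0001912 S between n1,n0
  Y(R2) = 0.001709 S between n1,n0
  Y(R3) = 0.006944 S between n2,n0
  Y(R4) = 0.001493 S between n1,n2
  Y(R5) = 0.01912 S between n4,n3
  Y(R6) = 0.09091 S between n3,n2
  Y(R7) = 0.0002387 S between n2,n0
  Y(R8) = 0.0002392 S between n0,n4
  Y(R9) = 0.0001587 S between n3,n1
  Y(R10) = 0.02545 S between n2,n4
  Y(R11) = 0.005376 S between n0,n2
  Y(R12) = 0.1198 S between n2,n4
  Y(R13) = 0.01412 S between n1,n0
  Y(R14) = 0.06803 S between n3,n2
  Y(R15) = 0.001284 S between n4,n2
  Y(R16) = 0.07874 S between n4,n3
  Y(R17) = 0.002342 S between n4,n2
  Imeter: injects 0.0685 A into n0 (from n3)
Assemble and solve the 4×4 MNA system:
  V(n1)=-0.4499  V(n2)=-4.787  V(n3)=-5.095  V(n4)=-4.904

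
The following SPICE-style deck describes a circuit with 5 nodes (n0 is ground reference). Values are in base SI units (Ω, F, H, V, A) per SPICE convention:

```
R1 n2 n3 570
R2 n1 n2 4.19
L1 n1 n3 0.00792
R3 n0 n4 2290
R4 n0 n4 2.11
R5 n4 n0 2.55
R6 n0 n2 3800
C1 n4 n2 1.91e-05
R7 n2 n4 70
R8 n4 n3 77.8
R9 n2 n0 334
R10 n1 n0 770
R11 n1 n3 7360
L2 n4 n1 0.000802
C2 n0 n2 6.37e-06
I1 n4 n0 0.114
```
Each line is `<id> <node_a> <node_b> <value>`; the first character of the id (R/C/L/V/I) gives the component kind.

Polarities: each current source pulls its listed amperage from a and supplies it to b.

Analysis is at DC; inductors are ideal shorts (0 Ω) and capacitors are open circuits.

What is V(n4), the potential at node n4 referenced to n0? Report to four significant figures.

Apply KCL at each of the 4 non-ground nodes and solve the resulting linear system.
Node n1: branches {R2, L1, R10, R11, L2} → V_1 = -0.1309
Node n2: branches {R1, R2, R6, C1, R7, R9, C2} → V_2 = -0.1292
Node n3: branches {R1, L1, R8, R11} → V_3 = -0.1309
Node n4: branches {R3, R4, R5, C1, R7, R8, L2, I1} → V_4 = -0.1309
Source currents: i(L1)=-2.899e-06, i(L2)=-0.0005673

-0.1309 V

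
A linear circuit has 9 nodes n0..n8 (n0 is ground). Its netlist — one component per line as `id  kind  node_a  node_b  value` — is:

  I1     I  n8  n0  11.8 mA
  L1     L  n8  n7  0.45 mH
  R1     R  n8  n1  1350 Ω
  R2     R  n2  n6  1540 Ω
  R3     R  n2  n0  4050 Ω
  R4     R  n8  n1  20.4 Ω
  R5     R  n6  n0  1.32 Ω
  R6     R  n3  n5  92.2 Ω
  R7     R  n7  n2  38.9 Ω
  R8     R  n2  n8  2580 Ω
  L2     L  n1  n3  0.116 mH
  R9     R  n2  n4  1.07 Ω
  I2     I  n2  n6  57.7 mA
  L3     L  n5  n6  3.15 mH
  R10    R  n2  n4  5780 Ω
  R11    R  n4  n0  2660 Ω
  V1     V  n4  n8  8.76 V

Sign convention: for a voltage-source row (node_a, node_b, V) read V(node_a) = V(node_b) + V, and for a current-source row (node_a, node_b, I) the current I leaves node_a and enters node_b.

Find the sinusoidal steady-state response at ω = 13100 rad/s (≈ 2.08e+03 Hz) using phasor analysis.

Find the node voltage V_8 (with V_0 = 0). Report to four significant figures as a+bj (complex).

-8.037-2.628j V

Apply KCL at each of the 8 non-ground nodes and solve the resulting linear system.
Node n1: branches {R1, R4, L2} → V_1 = -6.627-2.695j
Node n2: branches {R2, R3, R7, R8, R9, I2, R10} → V_2 = 0.4293-2.592j
Node n3: branches {R6, L2} → V_3 = -6.622-2.588j
Node n4: branches {R9, R10, R11, V1} → V_4 = 0.7227-2.628j
Node n5: branches {R6, L3} → V_5 = -0.1528-2.893j
Node n6: branches {R2, R5, I2, L3} → V_6 = -0.01607+0.002149j
Node n7: branches {L1, R7} → V_7 = -7.853-1.373j
Node n8: branches {I1, L1, R1, R4, R8, V1} → V_8 = -8.037-2.628j
Source currents: i(V1)=-0.2745+0.03464j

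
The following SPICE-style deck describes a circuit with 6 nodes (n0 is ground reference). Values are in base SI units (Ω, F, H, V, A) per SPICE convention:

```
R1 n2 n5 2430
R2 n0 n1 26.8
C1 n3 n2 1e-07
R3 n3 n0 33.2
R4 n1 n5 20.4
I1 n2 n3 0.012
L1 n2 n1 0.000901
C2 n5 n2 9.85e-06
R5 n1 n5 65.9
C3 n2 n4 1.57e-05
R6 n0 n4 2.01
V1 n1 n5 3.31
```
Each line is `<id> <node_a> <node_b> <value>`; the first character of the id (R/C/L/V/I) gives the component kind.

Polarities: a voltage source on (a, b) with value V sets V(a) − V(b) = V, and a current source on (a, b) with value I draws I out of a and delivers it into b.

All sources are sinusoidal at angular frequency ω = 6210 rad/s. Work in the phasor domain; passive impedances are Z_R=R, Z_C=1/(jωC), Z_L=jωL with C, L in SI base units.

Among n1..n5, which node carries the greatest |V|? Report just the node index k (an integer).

Apply KCL at each of the 5 non-ground nodes and solve the resulting linear system.
Node n1: branches {R2, R4, L1, R5, V1} → V_1 = -1.624+0.03549j
Node n2: branches {R1, C1, I1, L1, C2, C3} → V_2 = 0.08552-0.4975j
Node n3: branches {C1, R3, I1} → V_3 = 0.4085-0.006659j
Node n4: branches {C3, R6} → V_4 = 0.09704-0.002258j
Node n5: branches {R1, R4, C2, R5, V1} → V_5 = -4.934+0.03549j
Source currents: i(V1)=-0.2471-0.3068j

5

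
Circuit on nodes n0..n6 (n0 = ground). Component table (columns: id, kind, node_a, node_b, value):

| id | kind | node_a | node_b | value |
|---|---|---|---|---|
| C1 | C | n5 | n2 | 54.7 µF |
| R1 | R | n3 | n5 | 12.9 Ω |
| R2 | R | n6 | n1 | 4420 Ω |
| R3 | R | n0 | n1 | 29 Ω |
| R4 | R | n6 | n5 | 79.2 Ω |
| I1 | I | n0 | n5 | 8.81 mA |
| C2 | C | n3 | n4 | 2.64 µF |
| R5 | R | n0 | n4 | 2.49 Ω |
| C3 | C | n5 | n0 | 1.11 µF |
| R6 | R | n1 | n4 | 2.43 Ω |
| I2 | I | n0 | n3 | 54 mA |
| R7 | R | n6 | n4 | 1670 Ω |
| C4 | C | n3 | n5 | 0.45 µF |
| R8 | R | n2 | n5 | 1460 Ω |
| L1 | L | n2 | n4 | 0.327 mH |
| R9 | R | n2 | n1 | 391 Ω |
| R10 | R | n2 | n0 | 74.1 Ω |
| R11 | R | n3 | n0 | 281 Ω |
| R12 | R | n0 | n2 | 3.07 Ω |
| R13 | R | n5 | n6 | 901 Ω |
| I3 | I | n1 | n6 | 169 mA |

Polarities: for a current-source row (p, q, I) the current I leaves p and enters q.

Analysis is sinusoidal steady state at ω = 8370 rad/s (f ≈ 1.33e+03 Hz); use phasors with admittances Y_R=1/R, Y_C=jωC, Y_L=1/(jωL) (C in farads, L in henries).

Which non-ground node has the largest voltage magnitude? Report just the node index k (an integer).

6

Apply KCL at each of the 6 non-ground nodes and solve the resulting linear system.
Node n1: branches {R2, R3, R6, R9, I3} → V_1 = -0.3811-0.1449j
Node n2: branches {C1, R8, L1, R9, R10, R12} → V_2 = 0.2241+0.2030j
Node n3: branches {R1, C2, I2, C4, R11} → V_3 = 0.7487-0.4779j
Node n4: branches {C2, R5, R6, R7, L1} → V_4 = -0.01276-0.1592j
Node n5: branches {C1, R1, R4, I1, C3, C4, R8, R13} → V_5 = 0.1881-0.2555j
Node n6: branches {R2, R4, R7, R13, I3} → V_6 = 11.78-0.2498j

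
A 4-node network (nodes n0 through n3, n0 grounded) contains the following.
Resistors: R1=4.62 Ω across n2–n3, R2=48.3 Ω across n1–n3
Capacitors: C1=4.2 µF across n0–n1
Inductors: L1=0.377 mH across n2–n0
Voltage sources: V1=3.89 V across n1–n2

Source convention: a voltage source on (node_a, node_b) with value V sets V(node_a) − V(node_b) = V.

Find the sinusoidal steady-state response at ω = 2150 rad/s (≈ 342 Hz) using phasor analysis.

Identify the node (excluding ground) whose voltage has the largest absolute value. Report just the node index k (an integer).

Apply KCL at each of the 3 non-ground nodes and solve the resulting linear system.
Node n1: branches {C1, R2, V1} → V_1 = 3.919+0.000j
Node n2: branches {R1, L1, V1} → V_2 = 0.02868+0.000j
Node n3: branches {R1, R2} → V_3 = 0.3683+0.000j
Source currents: i(V1)=-0.07351-0.03539j

1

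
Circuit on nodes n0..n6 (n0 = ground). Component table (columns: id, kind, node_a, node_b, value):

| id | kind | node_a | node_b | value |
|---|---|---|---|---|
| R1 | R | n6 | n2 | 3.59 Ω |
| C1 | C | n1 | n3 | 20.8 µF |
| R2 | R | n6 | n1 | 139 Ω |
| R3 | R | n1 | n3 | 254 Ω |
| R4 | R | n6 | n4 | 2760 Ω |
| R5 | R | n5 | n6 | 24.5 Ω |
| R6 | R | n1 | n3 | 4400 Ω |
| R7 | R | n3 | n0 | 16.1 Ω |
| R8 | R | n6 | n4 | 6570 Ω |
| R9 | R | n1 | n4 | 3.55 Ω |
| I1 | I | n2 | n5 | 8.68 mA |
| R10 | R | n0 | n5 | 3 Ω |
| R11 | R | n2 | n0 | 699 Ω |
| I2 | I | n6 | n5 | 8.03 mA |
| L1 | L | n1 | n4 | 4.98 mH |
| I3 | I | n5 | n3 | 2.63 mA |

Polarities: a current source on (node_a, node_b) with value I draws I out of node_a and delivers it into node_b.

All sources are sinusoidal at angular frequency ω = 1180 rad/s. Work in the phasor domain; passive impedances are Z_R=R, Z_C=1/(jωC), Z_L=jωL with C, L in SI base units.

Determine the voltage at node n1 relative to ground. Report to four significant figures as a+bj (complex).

MNA unknowns: 6 node voltages V₁..V_6
R1: Y=0.2786+0.000j on G[6,2]
C1: Y=0.000+0.02454j on G[1,3]
R2: Y=0.007194+0.000j on G[6,1]
R3: Y=0.003937+0.000j on G[1,3]
R4: Y=0.0003623+0.000j on G[6,4]
R5: Y=0.04082+0.000j on G[5,6]
R6: Y=0.0002273+0.000j on G[1,3]
R7: Y=0.06211+0.000j on G[3,0]
R8: Y=0.0001522+0.000j on G[6,4]
R9: Y=0.2817+0.000j on G[1,4]
I1: z[2]−=0.00868, z[5]+=0.00868
R10: Y=0.3333+0.000j on G[0,5]
R11: Y=0.001431+0.000j on G[2,0]
I2: z[6]−=0.00803, z[5]+=0.00803
L1: Y=0.000-0.1702j on G[1,4]
I3: z[5]−=0.00263, z[3]+=0.00263
solve → V1=-0.03211+0.08148j, V2=-0.3673+0.01373j, V3=0.004382-0.008396j, V4=-0.03247+0.08114j, V5=0.0007597+0.001506j, V6=-0.3380+0.01380j

-0.03211+0.08148j V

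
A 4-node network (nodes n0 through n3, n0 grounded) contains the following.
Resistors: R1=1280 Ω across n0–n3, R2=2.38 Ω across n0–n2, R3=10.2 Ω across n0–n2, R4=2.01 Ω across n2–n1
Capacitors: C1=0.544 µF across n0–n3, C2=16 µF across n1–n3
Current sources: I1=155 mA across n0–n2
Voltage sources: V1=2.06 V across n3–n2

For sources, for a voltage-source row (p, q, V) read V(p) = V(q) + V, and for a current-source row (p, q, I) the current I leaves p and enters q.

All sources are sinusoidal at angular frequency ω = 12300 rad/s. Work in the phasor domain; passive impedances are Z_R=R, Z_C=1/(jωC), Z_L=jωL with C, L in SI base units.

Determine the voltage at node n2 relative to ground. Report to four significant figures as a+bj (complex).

Element admittances at ω=12300 rad/s:
  Y(R1) = 0.0007813+0.000j S between n0,n3
  Y(C1) = 0.000+0.006691j S between n0,n3
  Y(R2) = 0.4202+0.000j S between n0,n2
  Y(R3) = 0.09804+0.000j S between n0,n2
  Y(R4) = 0.4975+0.000j S between n2,n1
  I1: injects 0.155 A into n2 (from n0)
  Y(C2) = 0.000+0.1968j S between n1,n3
  V1: constraint V(n3)−V(n2) = 2.06
Assemble and solve the 4×4 MNA system:
  V(n1)=0.5739+0.6743j  V(n2)=0.2952-0.03036j  V(n3)=2.355-0.03036j
  i(V1)=-0.1407-0.3663j

0.2952-0.03036j V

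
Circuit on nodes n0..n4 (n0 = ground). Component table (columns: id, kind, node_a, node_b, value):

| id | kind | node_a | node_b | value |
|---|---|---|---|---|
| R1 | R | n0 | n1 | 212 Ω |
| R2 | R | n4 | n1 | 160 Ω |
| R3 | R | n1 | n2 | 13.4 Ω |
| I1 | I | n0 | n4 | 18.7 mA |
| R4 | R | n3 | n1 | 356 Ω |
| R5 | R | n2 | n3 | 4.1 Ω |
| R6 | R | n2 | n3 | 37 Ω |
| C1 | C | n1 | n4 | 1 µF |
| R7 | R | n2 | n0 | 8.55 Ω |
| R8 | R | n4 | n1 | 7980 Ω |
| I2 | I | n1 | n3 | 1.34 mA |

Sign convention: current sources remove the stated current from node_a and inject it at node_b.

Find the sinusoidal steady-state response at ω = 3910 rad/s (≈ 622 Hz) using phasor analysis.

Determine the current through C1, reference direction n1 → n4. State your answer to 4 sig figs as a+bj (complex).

Apply KCL at each of the 4 non-ground nodes and solve the resulting linear system.
Node n1: branches {R1, R2, R3, R4, C1, R8, I2} → V_1 = 0.3490+0.000j
Node n2: branches {R3, R5, R6, R7} → V_2 = 0.1458+0.000j
Node n3: branches {R4, R5, R6, I2} → V_3 = 0.1528+0.000j
Node n4: branches {R2, I1, C1, R8} → V_4 = 2.480-1.307j

-0.005111-0.008334j A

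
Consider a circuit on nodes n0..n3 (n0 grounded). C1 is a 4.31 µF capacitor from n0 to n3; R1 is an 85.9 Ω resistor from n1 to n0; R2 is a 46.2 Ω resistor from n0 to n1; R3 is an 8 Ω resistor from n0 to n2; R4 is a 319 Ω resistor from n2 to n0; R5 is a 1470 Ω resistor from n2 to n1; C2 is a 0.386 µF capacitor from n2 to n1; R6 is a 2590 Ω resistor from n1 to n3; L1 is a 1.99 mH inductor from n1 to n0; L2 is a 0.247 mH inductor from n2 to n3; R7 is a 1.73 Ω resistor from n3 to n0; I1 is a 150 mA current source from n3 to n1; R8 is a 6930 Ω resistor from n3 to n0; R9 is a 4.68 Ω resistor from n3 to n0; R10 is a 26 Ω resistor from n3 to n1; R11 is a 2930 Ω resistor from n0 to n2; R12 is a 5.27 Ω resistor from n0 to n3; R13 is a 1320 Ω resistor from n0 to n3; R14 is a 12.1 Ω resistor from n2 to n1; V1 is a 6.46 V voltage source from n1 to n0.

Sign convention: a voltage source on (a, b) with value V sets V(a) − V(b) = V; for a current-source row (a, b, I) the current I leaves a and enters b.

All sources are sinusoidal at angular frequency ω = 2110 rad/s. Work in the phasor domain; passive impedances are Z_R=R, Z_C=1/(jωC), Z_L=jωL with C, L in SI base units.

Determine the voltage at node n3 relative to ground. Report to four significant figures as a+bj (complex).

0.5152-0.03798j V

MNA unknowns: 3 node voltages V₁..V_3 plus 1 source current (V1)
C1: Y=0.000+0.009094j on G[0,3]
R1: Y=0.01164+0.000j on G[1,0]
R2: Y=0.02165+0.000j on G[0,1]
R3: Y=0.1250+0.000j on G[0,2]
R4: Y=0.003135+0.000j on G[2,0]
R5: Y=0.0006803+0.000j on G[2,1]
C2: Y=0.000+0.0008145j on G[2,1]
R6: Y=0.0003861+0.000j on G[1,3]
L1: Y=0.000-0.2382j on G[1,0]
L2: Y=0.000-1.919j on G[2,3]
R7: Y=0.5780+0.000j on G[3,0]
I1: z[3]−=0.15, z[1]+=0.15
R8: Y=0.0001443+0.000j on G[3,0]
R9: Y=0.2137+0.000j on G[3,0]
R10: Y=0.03846+0.000j on G[3,1]
R11: Y=0.0003413+0.000j on G[0,2]
R12: Y=0.1898+0.000j on G[0,3]
R13: Y=0.0007576+0.000j on G[0,3]
R14: Y=0.08264+0.000j on G[2,1]
V1: row V1−V0=6.46, i_V1 at 1,0
solve → V1=6.460+0.000j, V2=0.5330+0.1838j, V3=0.5152-0.03798j
aux → i_V1=-0.7900+1.548j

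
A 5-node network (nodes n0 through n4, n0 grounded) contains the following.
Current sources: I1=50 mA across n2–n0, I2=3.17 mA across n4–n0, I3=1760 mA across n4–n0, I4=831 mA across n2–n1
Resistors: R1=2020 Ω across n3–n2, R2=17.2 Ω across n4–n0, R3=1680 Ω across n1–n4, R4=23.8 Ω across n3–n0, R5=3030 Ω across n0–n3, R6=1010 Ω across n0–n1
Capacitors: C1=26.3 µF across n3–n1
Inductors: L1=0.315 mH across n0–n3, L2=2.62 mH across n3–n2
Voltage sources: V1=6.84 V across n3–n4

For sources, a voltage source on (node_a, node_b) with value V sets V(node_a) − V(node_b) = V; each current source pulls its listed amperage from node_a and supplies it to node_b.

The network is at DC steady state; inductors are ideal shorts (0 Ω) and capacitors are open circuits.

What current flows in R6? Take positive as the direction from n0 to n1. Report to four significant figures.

-0.5164 A

MNA unknowns: 4 node voltages V₁..V_4 plus 3 source currents (L1, L2, V1)
I1: z[2]−=0.05, z[0]+=0.05
R1: Y=0.0004950 on G[3,2]
C1: Y=0.000 on G[3,1]
I2: z[4]−=0.00317, z[0]+=0.00317
R2: Y=0.05814 on G[4,0]
R3: Y=0.0005952 on G[1,4]
R4: Y=0.04202 on G[3,0]
L1: row V0−V3=0, i_L1 at 0,3
I3: z[4]−=1.76, z[0]+=1.76
L2: row V3−V2=0, i_L2 at 3,2
I4: z[2]−=0.831, z[1]+=0.831
R5: Y=0.0003300 on G[0,3]
R6: Y=0.0009901 on G[0,1]
V1: row V3−V4=6.84, i_V1 at 3,4
solve → V1=521.6, V2=0.000, V3=0.000, V4=-6.840
aux → i_L1=1.932, i_L2=0.8810, i_V1=1.051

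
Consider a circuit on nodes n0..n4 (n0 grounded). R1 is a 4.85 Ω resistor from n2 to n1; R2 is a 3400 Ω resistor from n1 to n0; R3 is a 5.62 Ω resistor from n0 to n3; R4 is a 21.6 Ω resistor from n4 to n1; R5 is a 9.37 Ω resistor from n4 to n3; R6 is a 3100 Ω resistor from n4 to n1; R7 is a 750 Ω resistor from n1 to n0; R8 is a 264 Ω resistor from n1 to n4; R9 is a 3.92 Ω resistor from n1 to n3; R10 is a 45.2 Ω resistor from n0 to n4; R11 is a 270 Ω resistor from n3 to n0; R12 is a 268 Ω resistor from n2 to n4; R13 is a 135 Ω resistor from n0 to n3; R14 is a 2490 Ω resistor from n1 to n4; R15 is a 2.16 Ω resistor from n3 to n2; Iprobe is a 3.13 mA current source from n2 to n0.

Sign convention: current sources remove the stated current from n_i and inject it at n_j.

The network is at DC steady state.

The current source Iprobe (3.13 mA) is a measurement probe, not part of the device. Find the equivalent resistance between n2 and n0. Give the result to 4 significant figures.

MNA unknowns: 4 node voltages V₁..V_4
R1: Y=0.2062 on G[2,1]
R2: Y=0.0002941 on G[1,0]
R3: Y=0.1779 on G[0,3]
R4: Y=0.04630 on G[4,1]
R5: Y=0.1067 on G[4,3]
R6: Y=0.0003226 on G[4,1]
R7: Y=0.001333 on G[1,0]
R8: Y=0.003788 on G[1,4]
R9: Y=0.2551 on G[1,3]
R10: Y=0.02212 on G[0,4]
R11: Y=0.003704 on G[3,0]
R12: Y=0.003731 on G[2,4]
R13: Y=0.007407 on G[0,3]
R14: Y=0.0004016 on G[1,4]
R15: Y=0.4630 on G[3,2]
Iprobe: z[2]−=0.00313, z[0]+=0.00313
solve → V1=-0.01676, V2=-0.02005, V3=-0.01481, V4=-0.01367

R_eq = 6.407 Ω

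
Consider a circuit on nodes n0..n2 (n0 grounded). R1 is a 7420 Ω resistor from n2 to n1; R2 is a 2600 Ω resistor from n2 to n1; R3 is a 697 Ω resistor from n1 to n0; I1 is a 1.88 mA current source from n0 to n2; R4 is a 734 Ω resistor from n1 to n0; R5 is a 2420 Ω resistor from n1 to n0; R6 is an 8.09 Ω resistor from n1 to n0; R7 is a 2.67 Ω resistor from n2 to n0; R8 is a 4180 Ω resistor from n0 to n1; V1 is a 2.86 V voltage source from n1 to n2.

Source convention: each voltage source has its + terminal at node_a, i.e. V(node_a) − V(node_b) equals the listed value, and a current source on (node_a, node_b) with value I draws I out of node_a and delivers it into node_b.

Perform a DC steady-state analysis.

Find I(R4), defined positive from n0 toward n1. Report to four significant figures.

-0.002915 A

Apply KCL at each of the 2 non-ground nodes and solve the resulting linear system.
Node n1: branches {R1, R2, R3, R4, R5, R6, R8, V1} → V_1 = 2.139
Node n2: branches {R1, R2, I1, R7, V1} → V_2 = -0.7207
Source currents: i(V1)=-0.2733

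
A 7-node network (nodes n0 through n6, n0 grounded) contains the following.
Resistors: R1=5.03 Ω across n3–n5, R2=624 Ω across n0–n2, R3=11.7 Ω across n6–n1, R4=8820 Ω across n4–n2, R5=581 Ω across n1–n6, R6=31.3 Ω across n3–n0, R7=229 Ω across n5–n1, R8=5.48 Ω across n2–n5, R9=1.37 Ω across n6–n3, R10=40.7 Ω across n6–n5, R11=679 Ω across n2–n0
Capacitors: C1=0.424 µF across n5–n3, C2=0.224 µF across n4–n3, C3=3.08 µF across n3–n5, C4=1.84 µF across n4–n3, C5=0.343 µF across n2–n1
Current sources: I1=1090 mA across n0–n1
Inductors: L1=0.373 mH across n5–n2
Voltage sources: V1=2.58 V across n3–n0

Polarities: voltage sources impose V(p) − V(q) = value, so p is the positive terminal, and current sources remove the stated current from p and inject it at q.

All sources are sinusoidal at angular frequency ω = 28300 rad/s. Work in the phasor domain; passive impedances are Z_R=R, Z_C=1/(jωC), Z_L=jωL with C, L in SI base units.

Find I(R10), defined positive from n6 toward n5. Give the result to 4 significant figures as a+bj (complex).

0.01976-0.009492j A

Element admittances at ω=28300 rad/s:
  Y(R1) = 0.1988+0.000j S between n3,n5
  Y(C1) = 0.000+0.01200j S between n5,n3
  Y(R2) = 0.001603+0.000j S between n0,n2
  I1: injects 1.09 A into n1 (from n0)
  Y(R3) = 0.08547+0.000j S between n6,n1
  Y(R4) = 0.0001134+0.000j S between n4,n2
  Y(C2) = 0.000+0.006339j S between n4,n3
  Y(R5) = 0.001721+0.000j S between n1,n6
  Y(C3) = 0.000+0.08716j S between n3,n5
  Y(C4) = 0.000+0.05207j S between n4,n3
  Y(C5) = 0.000+0.009707j S between n2,n1
  Y(R6) = 0.03195+0.000j S between n3,n0
  Y(R7) = 0.004367+0.000j S between n5,n1
  Y(L1) = 0.000-0.09473j S between n5,n2
  Y(R8) = 0.1825+0.000j S between n2,n5
  Y(R9) = 0.7299+0.000j S between n6,n3
  Y(R10) = 0.02457+0.000j S between n6,n5
  Y(R11) = 0.001473+0.000j S between n2,n0
  V1: constraint V(n3)−V(n0) = 2.58
Assemble and solve the 7×7 MNA system:
  V(n1)=15.57-1.467j  V(n2)=2.924+0.7892j  V(n3)=2.580+0.000j  V(n4)=2.582-0.0006642j  V(n5)=3.138+0.2414j  V(n6)=3.942-0.1449j
  i(V1)=0.9986-0.002427j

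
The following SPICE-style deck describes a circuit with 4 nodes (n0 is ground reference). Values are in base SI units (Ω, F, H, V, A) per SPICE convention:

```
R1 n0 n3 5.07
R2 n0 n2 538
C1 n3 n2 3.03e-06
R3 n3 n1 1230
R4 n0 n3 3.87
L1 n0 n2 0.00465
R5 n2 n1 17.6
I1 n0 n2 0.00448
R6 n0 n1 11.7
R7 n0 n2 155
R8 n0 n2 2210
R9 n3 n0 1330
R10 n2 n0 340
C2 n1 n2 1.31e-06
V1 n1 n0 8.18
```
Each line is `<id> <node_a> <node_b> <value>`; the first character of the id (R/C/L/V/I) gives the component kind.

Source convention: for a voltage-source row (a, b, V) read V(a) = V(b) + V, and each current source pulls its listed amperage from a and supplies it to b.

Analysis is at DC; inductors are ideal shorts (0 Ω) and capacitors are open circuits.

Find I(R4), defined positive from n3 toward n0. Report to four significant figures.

Element admittances at DC:
  Y(R1) = 0.1972 S between n0,n3
  Y(R2) = 0.001859 S between n0,n2
  Y(C1) = 0.000 S between n3,n2
  Y(R3) = 0.0008130 S between n3,n1
  Y(R4) = 0.2584 S between n0,n3
  L1: short n0↔n2 (DC inductor)
  Y(R5) = 0.05682 S between n2,n1
  I1: injects 0.00448 A into n2 (from n0)
  Y(R6) = 0.08547 S between n0,n1
  Y(R7) = 0.006452 S between n0,n2
  Y(R8) = 0.0004525 S between n0,n2
  Y(R9) = 0.0007519 S between n3,n0
  Y(R10) = 0.002941 S between n2,n0
  Y(C2) = 0.000 S between n1,n2
  V1: constraint V(n1)−V(n0) = 8.18
Assemble and solve the 5×5 MNA system:
  V(n1)=8.180  V(n2)=0.000  V(n3)=0.01455
  i(L1)=-0.4693  i(V1)=-1.171

0.003759 A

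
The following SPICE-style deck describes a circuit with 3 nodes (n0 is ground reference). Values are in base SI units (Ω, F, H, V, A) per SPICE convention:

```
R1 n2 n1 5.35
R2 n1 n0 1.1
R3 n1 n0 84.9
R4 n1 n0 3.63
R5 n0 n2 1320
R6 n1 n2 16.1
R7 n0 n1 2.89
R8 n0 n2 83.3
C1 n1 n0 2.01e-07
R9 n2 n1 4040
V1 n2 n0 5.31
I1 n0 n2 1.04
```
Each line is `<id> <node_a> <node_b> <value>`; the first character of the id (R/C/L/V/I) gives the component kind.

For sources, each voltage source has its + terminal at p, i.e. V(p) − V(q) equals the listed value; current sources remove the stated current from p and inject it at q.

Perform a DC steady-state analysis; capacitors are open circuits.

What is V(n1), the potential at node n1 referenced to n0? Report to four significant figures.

MNA unknowns: 2 node voltages V₁..V_2 plus 1 source current (V1)
R1: Y=0.1869 on G[2,1]
R2: Y=0.9091 on G[1,0]
R3: Y=0.01178 on G[1,0]
R4: Y=0.2755 on G[1,0]
R5: Y=0.0007576 on G[0,2]
R6: Y=0.06211 on G[1,2]
R7: Y=0.3460 on G[0,1]
R8: Y=0.01200 on G[0,2]
C1: Y=0.000 on G[1,0]
R9: Y=0.0002475 on G[2,1]
V1: row V2−V0=5.31, i_V1 at 2,0
I1: z[0]−=1.04, z[2]+=1.04
solve → V1=0.7388, V2=5.310
aux → i_V1=-0.1673

0.7388 V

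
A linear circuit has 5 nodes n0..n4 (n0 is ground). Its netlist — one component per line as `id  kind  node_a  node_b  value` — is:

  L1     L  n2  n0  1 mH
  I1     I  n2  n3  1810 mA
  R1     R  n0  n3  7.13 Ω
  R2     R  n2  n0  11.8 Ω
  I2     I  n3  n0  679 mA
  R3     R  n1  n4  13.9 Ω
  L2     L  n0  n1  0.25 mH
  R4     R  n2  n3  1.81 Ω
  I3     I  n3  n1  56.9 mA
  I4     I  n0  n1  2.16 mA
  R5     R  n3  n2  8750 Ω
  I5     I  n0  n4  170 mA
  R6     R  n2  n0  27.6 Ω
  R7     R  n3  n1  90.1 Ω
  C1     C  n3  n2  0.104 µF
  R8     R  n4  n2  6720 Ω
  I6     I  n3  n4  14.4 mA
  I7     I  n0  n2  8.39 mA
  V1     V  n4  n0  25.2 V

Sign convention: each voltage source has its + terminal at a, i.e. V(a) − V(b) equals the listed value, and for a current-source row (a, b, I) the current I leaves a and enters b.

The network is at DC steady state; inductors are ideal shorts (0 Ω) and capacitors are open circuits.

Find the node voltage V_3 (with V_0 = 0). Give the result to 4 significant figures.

1.505 V

Element admittances at DC:
  L1: short n2↔n0 (DC inductor)
  I1: injects 1.81 A into n3 (from n2)
  Y(R1) = 0.1403 S between n0,n3
  Y(R2) = 0.08475 S between n2,n0
  I2: injects 0.679 A into n0 (from n3)
  Y(R3) = 0.07194 S between n1,n4
  L2: short n0↔n1 (DC inductor)
  Y(R4) = 0.5525 S between n2,n3
  I3: injects 0.0569 A into n1 (from n3)
  I4: injects 0.00216 A into n1 (from n0)
  Y(R5) = 0.0001143 S between n3,n2
  I5: injects 0.17 A into n4 (from n0)
  Y(R6) = 0.03623 S between n2,n0
  Y(R7) = 0.01110 S between n3,n1
  Y(C1) = 0.000 S between n3,n2
  Y(R8) = 0.0001488 S between n4,n2
  I6: injects 0.0144 A into n4 (from n3)
  I7: injects 0.00839 A into n2 (from n0)
  V1: constraint V(n4)−V(n0) = 25.2
Assemble and solve the 7×7 MNA system:
  V(n1)=0.000  V(n2)=0.000  V(n3)=1.505  V(n4)=25.20
  i(L1)=-0.9660  i(L2)=-1.889  i(V1)=-1.632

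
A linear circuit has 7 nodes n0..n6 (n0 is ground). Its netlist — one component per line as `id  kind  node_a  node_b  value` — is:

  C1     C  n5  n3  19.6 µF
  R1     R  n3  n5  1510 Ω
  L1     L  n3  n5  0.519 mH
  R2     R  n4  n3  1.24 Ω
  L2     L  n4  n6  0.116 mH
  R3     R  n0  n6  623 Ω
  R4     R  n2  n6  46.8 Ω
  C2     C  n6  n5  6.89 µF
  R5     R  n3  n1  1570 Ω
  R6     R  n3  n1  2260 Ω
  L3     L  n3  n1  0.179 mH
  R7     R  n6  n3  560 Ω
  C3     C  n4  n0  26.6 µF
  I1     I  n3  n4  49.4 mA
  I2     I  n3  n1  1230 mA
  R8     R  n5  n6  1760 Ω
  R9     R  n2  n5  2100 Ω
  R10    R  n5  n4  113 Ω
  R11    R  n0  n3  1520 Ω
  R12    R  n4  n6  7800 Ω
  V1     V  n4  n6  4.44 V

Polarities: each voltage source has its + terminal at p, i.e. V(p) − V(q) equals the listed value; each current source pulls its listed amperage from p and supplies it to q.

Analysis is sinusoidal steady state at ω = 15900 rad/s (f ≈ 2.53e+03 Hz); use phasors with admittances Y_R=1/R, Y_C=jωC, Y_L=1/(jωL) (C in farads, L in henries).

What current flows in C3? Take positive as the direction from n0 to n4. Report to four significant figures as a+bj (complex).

MNA unknowns: 6 node voltages V₁..V_6 plus 1 source current (V1)
C1: Y=0.000+0.3116j on G[5,3]
R1: Y=0.0006623+0.000j on G[3,5]
L1: Y=0.000-0.1212j on G[3,5]
R2: Y=0.8065+0.000j on G[4,3]
L2: Y=0.000-0.5422j on G[4,6]
R3: Y=0.001605+0.000j on G[0,6]
R4: Y=0.02137+0.000j on G[2,6]
C2: Y=0.000+0.1096j on G[6,5]
R5: Y=0.0006369+0.000j on G[3,1]
R6: Y=0.0004425+0.000j on G[3,1]
L3: Y=0.000-0.3514j on G[3,1]
R7: Y=0.001786+0.000j on G[6,3]
C3: Y=0.000+0.4229j on G[4,0]
I1: z[3]−=0.0494, z[4]+=0.0494
I2: z[3]−=1.23, z[1]+=1.23
R8: Y=0.0005682+0.000j on G[5,6]
R9: Y=0.0004762+0.000j on G[2,5]
R10: Y=0.008850+0.000j on G[5,4]
R11: Y=0.0006579+0.000j on G[0,3]
R12: Y=0.0001282+0.000j on G[4,6]
V1: row V4−V6=4.44, i_V1 at 4,6
solve → V1=-0.08249+3.112j, V2=-4.379-0.02308j, V3=-0.09325-0.3885j, V4=0.0006687-0.01699j, V5=-1.671-0.2961j, V6=-4.439-0.01699j
aux → i_V1=-0.04889+2.105j

-0.007187-0.0002828j A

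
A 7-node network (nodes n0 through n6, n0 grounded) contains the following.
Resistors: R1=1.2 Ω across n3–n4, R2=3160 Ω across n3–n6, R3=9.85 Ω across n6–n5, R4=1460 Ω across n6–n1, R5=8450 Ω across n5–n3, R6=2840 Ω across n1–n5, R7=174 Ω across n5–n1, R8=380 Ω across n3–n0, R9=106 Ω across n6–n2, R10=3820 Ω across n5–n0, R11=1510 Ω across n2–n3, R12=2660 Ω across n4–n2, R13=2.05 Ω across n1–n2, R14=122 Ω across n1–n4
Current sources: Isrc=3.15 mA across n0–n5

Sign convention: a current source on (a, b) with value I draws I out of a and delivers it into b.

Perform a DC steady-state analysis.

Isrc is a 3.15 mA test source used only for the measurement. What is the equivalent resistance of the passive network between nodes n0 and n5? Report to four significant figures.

R_eq = 475.6 Ω

Element admittances at DC:
  Y(R1) = 0.8333 S between n3,n4
  Y(R2) = 0.0003165 S between n3,n6
  Y(R3) = 0.1015 S between n6,n5
  Y(R4) = 0.0006849 S between n6,n1
  Y(R5) = 0.0001183 S between n5,n3
  Y(R6) = 0.0003521 S between n1,n5
  Y(R7) = 0.005747 S between n5,n1
  Y(R8) = 0.002632 S between n3,n0
  Y(R9) = 0.009434 S between n6,n2
  Y(R10) = 0.0002618 S between n5,n0
  Y(R11) = 0.0006623 S between n2,n3
  Y(R12) = 0.0003759 S between n4,n2
  Y(R13) = 0.4878 S between n1,n2
  Y(R14) = 0.008197 S between n1,n4
  Isrc: injects 0.00315 A into n5 (from n0)
Assemble and solve the 6×6 MNA system:
  V(n1)=1.328  V(n2)=1.331  V(n3)=1.048  V(n4)=1.051  V(n5)=1.498  V(n6)=1.482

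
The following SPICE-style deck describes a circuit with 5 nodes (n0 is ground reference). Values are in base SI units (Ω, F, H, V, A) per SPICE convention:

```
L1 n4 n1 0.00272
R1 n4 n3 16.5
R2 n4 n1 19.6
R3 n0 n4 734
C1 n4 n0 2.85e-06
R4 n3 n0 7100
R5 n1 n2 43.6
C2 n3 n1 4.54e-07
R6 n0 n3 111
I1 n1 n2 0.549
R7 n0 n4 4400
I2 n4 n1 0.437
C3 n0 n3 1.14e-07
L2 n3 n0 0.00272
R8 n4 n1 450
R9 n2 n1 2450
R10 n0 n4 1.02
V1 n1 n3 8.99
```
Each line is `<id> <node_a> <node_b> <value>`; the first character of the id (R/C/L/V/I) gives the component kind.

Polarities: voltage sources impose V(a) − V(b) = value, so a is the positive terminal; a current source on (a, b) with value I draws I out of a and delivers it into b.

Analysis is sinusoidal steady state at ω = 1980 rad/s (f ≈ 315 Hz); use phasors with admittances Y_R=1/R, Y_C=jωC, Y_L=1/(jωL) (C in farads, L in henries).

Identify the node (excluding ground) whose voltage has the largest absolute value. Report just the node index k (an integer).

2

Apply KCL at each of the 4 non-ground nodes and solve the resulting linear system.
Node n1: branches {L1, R2, R5, C2, I1, I2, R8, R9, V1} → V_1 = 4.937+0.8080j
Node n2: branches {R5, I1, R9} → V_2 = 28.46+0.8080j
Node n3: branches {R1, R4, C2, R6, C3, L2, V1} → V_3 = -4.053+0.8080j
Node n4: branches {L1, R1, R2, R3, C1, R7, I2, R8, R10} → V_4 = -0.1193-0.7722j
Source currents: i(V1)=-0.1256+0.8467j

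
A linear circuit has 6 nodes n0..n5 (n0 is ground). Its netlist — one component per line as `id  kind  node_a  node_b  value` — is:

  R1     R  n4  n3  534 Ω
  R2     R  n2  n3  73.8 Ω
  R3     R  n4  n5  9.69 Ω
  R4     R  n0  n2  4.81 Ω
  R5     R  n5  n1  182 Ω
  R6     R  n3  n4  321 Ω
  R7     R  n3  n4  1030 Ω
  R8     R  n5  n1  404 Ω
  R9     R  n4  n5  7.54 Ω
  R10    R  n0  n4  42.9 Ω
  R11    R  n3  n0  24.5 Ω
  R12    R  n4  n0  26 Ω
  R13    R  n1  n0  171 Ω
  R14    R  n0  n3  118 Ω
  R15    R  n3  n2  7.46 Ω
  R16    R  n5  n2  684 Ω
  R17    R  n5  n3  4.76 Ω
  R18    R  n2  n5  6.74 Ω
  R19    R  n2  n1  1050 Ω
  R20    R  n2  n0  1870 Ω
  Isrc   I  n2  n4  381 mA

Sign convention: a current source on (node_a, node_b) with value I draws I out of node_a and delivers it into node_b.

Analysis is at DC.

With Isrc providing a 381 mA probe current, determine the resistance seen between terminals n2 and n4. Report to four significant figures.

MNA unknowns: 5 node voltages V₁..V_5
R1: Y=0.001873 on G[4,3]
R2: Y=0.01355 on G[2,3]
R3: Y=0.1032 on G[4,5]
R4: Y=0.2079 on G[0,2]
R5: Y=0.005495 on G[5,1]
R6: Y=0.003115 on G[3,4]
R7: Y=0.0009709 on G[3,4]
R8: Y=0.002475 on G[5,1]
R9: Y=0.1326 on G[4,5]
R10: Y=0.02331 on G[0,4]
R11: Y=0.04082 on G[3,0]
R12: Y=0.03846 on G[4,0]
R13: Y=0.005848 on G[1,0]
R14: Y=0.008475 on G[0,3]
R15: Y=0.1340 on G[3,2]
R16: Y=0.001462 on G[5,2]
R17: Y=0.2101 on G[5,3]
R18: Y=0.1484 on G[2,5]
R19: Y=0.0009524 on G[2,1]
R20: Y=0.0005348 on G[2,0]
Isrc: z[2]−=0.381, z[4]+=0.381
solve → V1=0.2776, V2=-0.5435, V3=0.1252, V4=1.708, V5=0.5794

R_eq = 5.909 Ω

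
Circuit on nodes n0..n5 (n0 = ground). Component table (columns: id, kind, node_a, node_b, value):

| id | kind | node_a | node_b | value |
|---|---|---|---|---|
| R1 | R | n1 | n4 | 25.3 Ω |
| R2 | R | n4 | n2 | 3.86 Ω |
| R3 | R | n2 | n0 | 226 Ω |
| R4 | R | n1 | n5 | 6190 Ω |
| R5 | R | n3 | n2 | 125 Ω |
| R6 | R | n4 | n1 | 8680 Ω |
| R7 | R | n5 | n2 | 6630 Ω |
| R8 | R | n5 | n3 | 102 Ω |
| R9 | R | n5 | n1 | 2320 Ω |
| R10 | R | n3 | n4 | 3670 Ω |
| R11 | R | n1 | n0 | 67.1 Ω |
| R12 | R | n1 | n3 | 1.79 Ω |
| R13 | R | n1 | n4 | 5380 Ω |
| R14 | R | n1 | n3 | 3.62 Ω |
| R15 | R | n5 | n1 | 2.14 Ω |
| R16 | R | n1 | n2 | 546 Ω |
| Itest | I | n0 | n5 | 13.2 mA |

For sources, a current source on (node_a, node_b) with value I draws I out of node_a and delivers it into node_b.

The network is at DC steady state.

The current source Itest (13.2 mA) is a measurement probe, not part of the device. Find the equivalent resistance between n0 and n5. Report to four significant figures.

R_eq = 54.92 Ω

MNA unknowns: 5 node voltages V₁..V_5
R1: Y=0.03953 on G[1,4]
R2: Y=0.2591 on G[4,2]
R3: Y=0.004425 on G[2,0]
R4: Y=0.0001616 on G[1,5]
R5: Y=0.008000 on G[3,2]
R6: Y=0.0001152 on G[4,1]
R7: Y=0.0001508 on G[5,2]
R8: Y=0.009804 on G[5,3]
R9: Y=0.0004310 on G[5,1]
R10: Y=0.0002725 on G[3,4]
R11: Y=0.01490 on G[1,0]
R12: Y=0.5587 on G[1,3]
R13: Y=0.0001859 on G[1,4]
R14: Y=0.2762 on G[1,3]
R15: Y=0.4673 on G[5,1]
R16: Y=0.001832 on G[1,2]
Itest: z[0]−=0.0132, z[5]+=0.0132
solve → V1=0.6973, V2=0.6346, V3=0.6970, V4=0.6430, V5=0.7249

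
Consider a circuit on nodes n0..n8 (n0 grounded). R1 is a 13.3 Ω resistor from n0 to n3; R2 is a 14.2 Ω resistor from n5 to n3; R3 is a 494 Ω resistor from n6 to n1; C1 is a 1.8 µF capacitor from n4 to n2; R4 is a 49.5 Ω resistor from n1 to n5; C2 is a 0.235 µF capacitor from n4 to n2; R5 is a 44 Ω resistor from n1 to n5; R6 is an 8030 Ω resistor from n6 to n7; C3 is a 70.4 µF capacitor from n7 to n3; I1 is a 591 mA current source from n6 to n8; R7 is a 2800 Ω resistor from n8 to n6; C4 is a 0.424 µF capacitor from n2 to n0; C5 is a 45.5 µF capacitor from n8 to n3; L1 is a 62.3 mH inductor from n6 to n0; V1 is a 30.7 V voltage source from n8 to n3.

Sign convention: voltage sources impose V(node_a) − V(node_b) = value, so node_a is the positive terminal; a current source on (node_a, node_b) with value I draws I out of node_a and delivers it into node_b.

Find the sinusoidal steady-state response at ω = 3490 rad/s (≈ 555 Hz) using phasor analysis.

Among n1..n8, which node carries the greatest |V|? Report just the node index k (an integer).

6

MNA unknowns: 8 node voltages V₁..V_8 plus 1 source current (V1)
R1: Y=0.07519+0.000j on G[0,3]
R2: Y=0.07042+0.000j on G[5,3]
R3: Y=0.002024+0.000j on G[6,1]
C1: Y=0.000+0.006282j on G[4,2]
R4: Y=0.02020+0.000j on G[1,5]
C2: Y=0.000+0.0008201j on G[4,2]
R5: Y=0.02273+0.000j on G[1,5]
R6: Y=0.0001245+0.000j on G[6,7]
C3: Y=0.000+0.2457j on G[7,3]
I1: z[6]−=0.591, z[8]+=0.591
R7: Y=0.0003571+0.000j on G[8,6]
C4: Y=0.000+0.001480j on G[2,0]
C5: Y=0.000+0.1588j on G[8,3]
L1: Y=0.000-0.004599j on G[6,0]
V1: row V8−V3=30.7, i_V1 at 8,3
solve → V1=2.127-9.685j, V2=0.000+0.000j, V3=5.992-2.985j, V4=0.000+0.000j, V5=4.528-5.523j, V6=-48.80-97.96j, V7=5.944-2.957j, V8=36.69-2.985j
aux → i_V1=0.5605-4.909j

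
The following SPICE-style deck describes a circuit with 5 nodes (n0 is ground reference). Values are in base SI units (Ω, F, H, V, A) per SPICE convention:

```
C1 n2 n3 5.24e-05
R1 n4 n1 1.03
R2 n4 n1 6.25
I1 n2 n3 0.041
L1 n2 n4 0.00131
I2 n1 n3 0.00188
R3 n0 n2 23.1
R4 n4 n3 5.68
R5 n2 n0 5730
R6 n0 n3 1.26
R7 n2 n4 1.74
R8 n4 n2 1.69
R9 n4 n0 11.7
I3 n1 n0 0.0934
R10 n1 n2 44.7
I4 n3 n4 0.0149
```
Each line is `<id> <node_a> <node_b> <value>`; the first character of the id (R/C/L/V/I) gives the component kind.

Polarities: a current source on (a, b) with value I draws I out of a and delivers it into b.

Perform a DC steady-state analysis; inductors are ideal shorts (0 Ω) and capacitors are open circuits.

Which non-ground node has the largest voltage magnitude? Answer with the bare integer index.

1

Element admittances at DC:
  Y(C1) = 0.000 S between n2,n3
  Y(R1) = 0.9709 S between n4,n1
  Y(R2) = 0.1600 S between n4,n1
  I1: injects 0.041 A into n3 (from n2)
  L1: short n2↔n4 (DC inductor)
  I2: injects 0.00188 A into n3 (from n1)
  Y(R3) = 0.04329 S between n0,n2
  Y(R4) = 0.1761 S between n4,n3
  Y(R5) = 0.0001745 S between n2,n0
  Y(R6) = 0.7937 S between n0,n3
  Y(R7) = 0.5747 S between n2,n4
  Y(R8) = 0.5917 S between n4,n2
  Y(R9) = 0.08547 S between n4,n0
  I3: injects 0.0934 A into n0 (from n1)
  Y(R10) = 0.02237 S between n1,n2
  I4: injects 0.0149 A into n4 (from n3)
Assemble and solve the 5×5 MNA system:
  V(n1)=-0.5086  V(n2)=-0.4260  V(n3)=-0.04848  V(n4)=-0.4260
  i(L1)=-0.02433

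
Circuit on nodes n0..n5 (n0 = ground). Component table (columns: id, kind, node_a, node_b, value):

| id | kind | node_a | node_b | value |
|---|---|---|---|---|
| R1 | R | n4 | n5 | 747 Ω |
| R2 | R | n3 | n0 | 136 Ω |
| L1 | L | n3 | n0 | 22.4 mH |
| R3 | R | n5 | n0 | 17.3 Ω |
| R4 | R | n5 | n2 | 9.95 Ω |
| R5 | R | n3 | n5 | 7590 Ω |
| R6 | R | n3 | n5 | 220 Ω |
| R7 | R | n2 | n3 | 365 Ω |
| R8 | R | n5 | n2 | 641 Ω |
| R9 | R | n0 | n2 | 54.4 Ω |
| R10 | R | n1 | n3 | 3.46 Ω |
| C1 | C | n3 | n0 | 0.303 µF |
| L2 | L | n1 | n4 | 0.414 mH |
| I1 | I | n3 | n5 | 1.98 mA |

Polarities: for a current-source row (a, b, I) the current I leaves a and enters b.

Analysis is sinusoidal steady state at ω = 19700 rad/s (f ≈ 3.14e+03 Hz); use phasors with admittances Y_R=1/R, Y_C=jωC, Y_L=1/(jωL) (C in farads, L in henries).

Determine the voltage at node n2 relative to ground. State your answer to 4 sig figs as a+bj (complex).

Element admittances at ω=19700 rad/s:
  Y(R1) = 0.001339+0.000j S between n4,n5
  Y(R2) = 0.007353+0.000j S between n3,n0
  Y(L1) = 0.000-0.002266j S between n3,n0
  Y(R3) = 0.05780+0.000j S between n5,n0
  Y(R4) = 0.1005+0.000j S between n5,n2
  Y(R5) = 0.0001318+0.000j S between n3,n5
  Y(R6) = 0.004545+0.000j S between n3,n5
  Y(R7) = 0.002740+0.000j S between n2,n3
  Y(R8) = 0.001560+0.000j S between n5,n2
  Y(R9) = 0.01838+0.000j S between n0,n2
  Y(R10) = 0.2890+0.000j S between n1,n3
  Y(C1) = 0.000+0.005969j S between n3,n0
  Y(L2) = 0.000-0.1226j S between n1,n4
  I1: injects 0.00198 A into n5 (from n3)
Assemble and solve the 5×5 MNA system:
  V(n1)=-0.1099+0.02670j  V(n2)=0.008399+0.002877j  V(n3)=-0.1105+0.02682j  V(n4)=-0.1097+0.02804j  V(n5)=0.01310+0.002753j

0.008399+0.002877j V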